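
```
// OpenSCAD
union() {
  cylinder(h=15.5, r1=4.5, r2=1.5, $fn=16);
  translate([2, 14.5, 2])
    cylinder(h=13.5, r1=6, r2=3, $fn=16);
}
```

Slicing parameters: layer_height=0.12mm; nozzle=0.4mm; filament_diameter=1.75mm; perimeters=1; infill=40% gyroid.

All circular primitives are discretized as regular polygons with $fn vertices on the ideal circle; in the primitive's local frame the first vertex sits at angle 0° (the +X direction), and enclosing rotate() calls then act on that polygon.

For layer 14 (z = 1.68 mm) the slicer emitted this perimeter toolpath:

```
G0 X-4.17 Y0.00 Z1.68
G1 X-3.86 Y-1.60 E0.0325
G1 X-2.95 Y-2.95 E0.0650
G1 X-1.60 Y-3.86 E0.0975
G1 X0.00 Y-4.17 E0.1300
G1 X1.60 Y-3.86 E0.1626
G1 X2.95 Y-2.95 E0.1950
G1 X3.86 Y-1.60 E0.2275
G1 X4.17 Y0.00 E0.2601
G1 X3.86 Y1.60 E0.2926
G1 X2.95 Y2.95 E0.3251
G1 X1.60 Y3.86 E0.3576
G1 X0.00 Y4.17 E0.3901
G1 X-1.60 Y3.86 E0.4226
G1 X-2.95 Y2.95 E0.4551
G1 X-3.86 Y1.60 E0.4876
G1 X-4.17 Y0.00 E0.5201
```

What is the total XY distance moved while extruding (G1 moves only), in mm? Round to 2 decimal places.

26.06 mm

Sum the Euclidean lengths of each G1 segment: total = 26.06 mm.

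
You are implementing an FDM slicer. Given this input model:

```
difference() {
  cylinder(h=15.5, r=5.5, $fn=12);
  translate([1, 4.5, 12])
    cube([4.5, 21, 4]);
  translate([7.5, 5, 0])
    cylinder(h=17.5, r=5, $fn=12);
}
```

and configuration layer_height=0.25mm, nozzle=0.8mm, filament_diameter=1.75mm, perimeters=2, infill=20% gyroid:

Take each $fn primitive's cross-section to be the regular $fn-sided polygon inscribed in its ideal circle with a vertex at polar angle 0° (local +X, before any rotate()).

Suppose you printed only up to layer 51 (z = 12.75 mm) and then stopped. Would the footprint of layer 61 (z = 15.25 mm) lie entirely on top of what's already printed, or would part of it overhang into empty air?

Compare the two slices. At z = 12.75: the r=5.5 cylinder gives a regular 12-gon of circumradius 5.5 (constant along its height) (area = (12/2)·5.500²·sin(360°/12) = 90.75 mm²); the 4.5×21 cube at (1, 4.5) contributes its full rectangle (area 94.50 mm²); the r=5 cylinder at (7.5, 5) contributes a regular 12-gon of circumradius 5 (area = (12/2)·5.000²·sin(360°/12) = 75.00 mm²); Taking the first minus the rest: starting from the r=5.5 cylinder (90.75 mm²), the 4.5×21 cube at (1, 4.5) partially overlaps it — only the 0.91 mm² overlap (of its 94.50 mm²) is removed, clipping the outline; the r=5 cylinder at (7.5, 5) partially overlaps it — only the 4.03 mm² overlap (of its 75.00 mm²) is removed, clipping the outline — area = 85.82 mm². At z = 15.25: the r=5.5 cylinder gives a regular 12-gon of circumradius 5.5 (constant along its height) (area = (12/2)·5.500²·sin(360°/12) = 90.75 mm²); the cube at (1, 4.5) (footprint 4.5×21) is included at this height (area 94.50 mm²); the r=5 cylinder at (7.5, 5) contributes a regular 12-gon of circumradius 5 (area = (12/2)·5.000²·sin(360°/12) = 75.00 mm²); Subtracting the remaining from the first: starting from the r=5.5 cylinder (90.75 mm²), the 4.5×21 cube at (1, 4.5) partially overlaps it — only the 0.91 mm² overlap (of its 94.50 mm²) is removed, clipping the outline; the r=5 cylinder at (7.5, 5) partially overlaps it — only the 4.03 mm² overlap (of its 75.00 mm²) is removed, clipping the outline — area = 85.82 mm². Checking containment: the cross-section at z = 15.25 is a subset of the cross-section at z = 12.75.

entirely on top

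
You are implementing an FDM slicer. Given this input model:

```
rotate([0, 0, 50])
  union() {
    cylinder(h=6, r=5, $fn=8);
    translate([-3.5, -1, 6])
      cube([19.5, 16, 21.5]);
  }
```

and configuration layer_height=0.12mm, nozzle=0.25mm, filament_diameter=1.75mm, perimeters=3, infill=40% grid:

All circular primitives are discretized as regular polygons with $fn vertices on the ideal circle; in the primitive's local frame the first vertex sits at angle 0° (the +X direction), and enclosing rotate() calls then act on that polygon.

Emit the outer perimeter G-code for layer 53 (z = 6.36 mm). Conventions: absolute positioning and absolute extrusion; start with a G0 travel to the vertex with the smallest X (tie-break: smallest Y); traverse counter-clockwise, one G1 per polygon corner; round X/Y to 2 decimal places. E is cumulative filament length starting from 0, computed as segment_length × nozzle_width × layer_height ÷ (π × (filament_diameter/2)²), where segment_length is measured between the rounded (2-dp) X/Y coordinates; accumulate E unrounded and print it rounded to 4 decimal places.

G0 X-13.74 Y6.96 Z6.36
G1 X-1.48 Y-3.32 E0.1996
G1 X11.05 Y11.61 E0.4427
G1 X-1.21 Y21.90 E0.6423
G1 X-13.74 Y6.96 E0.8855

At z = 6.36 mm: the cylinder is not intersected at this z (z outside [0, 6]); the cube at (-3.5, -1) is present — its section is the full 19.5×16 rectangle; Combining (union): only the 19.5×16 cube at (-3.5, -1) is present, so the union is just that shape — 1 connected region; (whole slice rotated 50° about Z — lengths, areas and connectivity unchanged). The outline is a single polygon with 4 vertices. Extrusion per mm of travel: 0.25 × 0.12 / (π × 0.875²) = 0.012473. Accumulating E over each segment gives final E = 0.8855.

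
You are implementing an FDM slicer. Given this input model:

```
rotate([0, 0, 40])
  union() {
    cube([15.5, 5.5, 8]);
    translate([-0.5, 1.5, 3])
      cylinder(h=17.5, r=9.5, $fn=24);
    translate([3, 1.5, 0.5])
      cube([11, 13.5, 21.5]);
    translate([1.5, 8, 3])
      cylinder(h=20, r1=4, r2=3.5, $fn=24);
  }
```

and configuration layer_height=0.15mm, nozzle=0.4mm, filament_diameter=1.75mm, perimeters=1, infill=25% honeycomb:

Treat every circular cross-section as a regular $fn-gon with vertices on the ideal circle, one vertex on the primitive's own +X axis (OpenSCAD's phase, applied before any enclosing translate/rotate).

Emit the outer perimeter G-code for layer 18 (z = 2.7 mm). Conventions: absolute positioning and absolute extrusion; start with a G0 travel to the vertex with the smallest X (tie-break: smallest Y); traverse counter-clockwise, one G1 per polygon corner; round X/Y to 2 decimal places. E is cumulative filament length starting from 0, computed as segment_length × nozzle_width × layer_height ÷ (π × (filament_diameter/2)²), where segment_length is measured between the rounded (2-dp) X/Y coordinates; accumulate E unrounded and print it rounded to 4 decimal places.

At z = 2.7 mm: the 15.5×5.5 cube contributes its full rectangle; the cylinder at (-0.5, 1.5) is not intersected at this z (z outside [3, 20.5]); the cube at (3, 1.5) (footprint 11×13.5) is included at this height; the cone at (1.5, 8) is not intersected at this z (z outside [3, 23]); Combining (union): the regions partially overlap (shared area 44.00 mm²), so overlapping operands fuse into one piece — 1 connected region; (whole slice rotated 40° about Z — lengths, areas and connectivity unchanged). The outline is a single polygon with 8 vertices. Extrusion per mm of travel: 0.4 × 0.15 / (π × 0.875²) = 0.024945. Accumulating E over each segment gives final E = 1.5217.

G0 X-7.34 Y13.42 Z2.70
G1 X-1.24 Y6.14 E0.2369
G1 X-3.54 Y4.21 E0.3118
G1 X0.00 Y0.00 E0.4490
G1 X11.87 Y9.96 E0.8356
G1 X8.34 Y14.18 E0.9728
G1 X7.19 Y13.21 E1.0103
G1 X1.08 Y20.49 E1.2474
G1 X-7.34 Y13.42 E1.5217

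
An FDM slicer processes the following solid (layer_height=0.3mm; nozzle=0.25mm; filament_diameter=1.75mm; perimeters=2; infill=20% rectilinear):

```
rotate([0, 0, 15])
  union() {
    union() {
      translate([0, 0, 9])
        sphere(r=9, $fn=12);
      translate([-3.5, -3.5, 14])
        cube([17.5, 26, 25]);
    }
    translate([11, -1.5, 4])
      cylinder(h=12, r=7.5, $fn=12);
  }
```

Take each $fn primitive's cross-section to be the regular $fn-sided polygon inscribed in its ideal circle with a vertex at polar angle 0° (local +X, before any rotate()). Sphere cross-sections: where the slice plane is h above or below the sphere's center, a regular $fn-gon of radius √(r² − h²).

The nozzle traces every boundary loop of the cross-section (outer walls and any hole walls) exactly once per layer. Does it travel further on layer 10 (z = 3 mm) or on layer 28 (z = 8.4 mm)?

layer 28 (z = 8.4 mm)

Layer 10 (z = 3): the sphere: section is a regular 12-gon, circumradius = √(r²−h²) = √(9²−6²) = 6.708 (perimeter = 2·12·6.708·sin(180°/12) = 41.67 mm); the cube at (-3.5, -3.5) does not reach this height (z outside [14, 39]); Merging all regions: only the r=9 sphere is present, so the union is just that shape — boundary = 41.67 mm; the cylinder at (11, -1.5) does not reach this height (z outside [4, 16]); Taking the union: only that combined region is present, so the union is just that shape — boundary = 41.67 mm; (rotated 15° about Z; rotation is an isometry so areas/perimeters/island counts are preserved). So its perimeter = 41.67 mm. Layer 28 (z = 8.4): the r=9 sphere contributes a regular 12-gon of circumradius √(9²−0.6²) = 8.980 (perimeter = 2·12·8.980·sin(180°/12) = 55.78 mm); the cube at (-3.5, -3.5) does not reach this height (z outside [14, 39]); Combining (union): only the r=9 sphere is present, so the union is just that shape — boundary = 55.78 mm; the cylinder at (11, -1.5): section is a regular 12-gon, circumradius r=7.5 (perimeter = 2·12·7.500·sin(180°/12) = 46.59 mm); Combining (union): the regions partially overlap (shared area 40.09 mm²), so the edge portions inside another operand are dropped and the merged outline is re-measured after clipping — boundary = 76.06 mm; (rotated 15° about Z; rotation is an isometry so areas/perimeters/island counts are preserved). So its perimeter = 76.06 mm. Layer 28 is larger (76.06 vs 41.67 mm).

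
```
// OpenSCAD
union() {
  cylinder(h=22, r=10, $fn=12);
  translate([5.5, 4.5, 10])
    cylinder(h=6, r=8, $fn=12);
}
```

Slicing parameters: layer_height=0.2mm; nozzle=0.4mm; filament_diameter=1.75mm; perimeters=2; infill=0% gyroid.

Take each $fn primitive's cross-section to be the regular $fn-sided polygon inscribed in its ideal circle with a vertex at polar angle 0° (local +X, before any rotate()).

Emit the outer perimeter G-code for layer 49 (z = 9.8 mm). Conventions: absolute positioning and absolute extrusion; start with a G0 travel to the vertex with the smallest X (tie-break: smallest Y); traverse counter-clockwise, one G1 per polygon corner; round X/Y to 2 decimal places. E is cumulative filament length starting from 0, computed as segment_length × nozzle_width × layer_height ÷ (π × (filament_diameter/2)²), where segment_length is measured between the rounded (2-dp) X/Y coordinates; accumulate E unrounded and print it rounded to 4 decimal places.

G0 X-10.00 Y0.00 Z9.80
G1 X-8.66 Y-5.00 E0.1722
G1 X-5.00 Y-8.66 E0.3443
G1 X0.00 Y-10.00 E0.5165
G1 X5.00 Y-8.66 E0.6887
G1 X8.66 Y-5.00 E0.8608
G1 X10.00 Y0.00 E1.0330
G1 X8.66 Y5.00 E1.2052
G1 X5.00 Y8.66 E1.3773
G1 X0.00 Y10.00 E1.5495
G1 X-5.00 Y8.66 E1.7217
G1 X-8.66 Y5.00 E1.8938
G1 X-10.00 Y0.00 E2.0660

At z = 9.8 mm: the r=10 cylinder contributes a regular 12-gon of circumradius 10; the cylinder at (5.5, 4.5) is absent (z outside [10, 16]); Combining (union): only the r=10 cylinder is present, so the union is just that shape — 1 connected region. The outline is a single polygon with 12 vertices. Extrusion per mm of travel: 0.4 × 0.2 / (π × 0.875²) = 0.033260. Accumulating E over each segment gives final E = 2.0660.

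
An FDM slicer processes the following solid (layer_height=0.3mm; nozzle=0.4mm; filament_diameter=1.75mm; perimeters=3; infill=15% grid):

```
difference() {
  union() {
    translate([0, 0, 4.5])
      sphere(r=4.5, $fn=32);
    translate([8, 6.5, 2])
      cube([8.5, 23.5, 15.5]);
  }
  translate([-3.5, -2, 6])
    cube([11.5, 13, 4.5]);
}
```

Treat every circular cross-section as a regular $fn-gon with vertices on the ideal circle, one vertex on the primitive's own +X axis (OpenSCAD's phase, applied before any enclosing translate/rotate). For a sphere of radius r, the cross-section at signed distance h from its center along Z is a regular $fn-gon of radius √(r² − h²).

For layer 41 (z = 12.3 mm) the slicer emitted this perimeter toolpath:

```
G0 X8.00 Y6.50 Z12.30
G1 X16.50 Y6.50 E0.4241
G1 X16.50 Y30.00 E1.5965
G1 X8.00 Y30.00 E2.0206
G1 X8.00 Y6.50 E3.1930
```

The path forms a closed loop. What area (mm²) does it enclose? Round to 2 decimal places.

199.75 mm²

Apply the shoelace formula to the sequence of (X, Y) vertices; enclosed area = 199.75 mm².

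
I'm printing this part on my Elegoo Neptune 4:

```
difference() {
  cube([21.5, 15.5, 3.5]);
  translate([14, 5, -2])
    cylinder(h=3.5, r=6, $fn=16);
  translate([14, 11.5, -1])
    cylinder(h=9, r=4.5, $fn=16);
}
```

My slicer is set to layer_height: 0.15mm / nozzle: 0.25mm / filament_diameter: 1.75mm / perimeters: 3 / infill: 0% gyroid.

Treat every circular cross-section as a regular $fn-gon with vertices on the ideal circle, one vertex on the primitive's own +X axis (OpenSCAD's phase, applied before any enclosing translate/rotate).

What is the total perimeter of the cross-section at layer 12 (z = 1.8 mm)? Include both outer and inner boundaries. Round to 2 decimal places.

At z = 1.8 mm: the cube (footprint 21.5×15.5) is included at this height (perimeter 74.00 mm); the cylinder at (14, 5) is absent (z outside [-2, 1.5]); the r=4.5 cylinder at (14, 11.5) contributes a regular 16-gon of circumradius 4.5 (perimeter = 2·16·4.500·sin(180°/16) = 28.09 mm); Subtracting the remaining from the first: starting from the 21.5×15.5 cube, the r=4.5 cylinder at (14, 11.5) partially overlaps it — only the 60.83 mm² overlap (of its 61.99 mm²) is removed, clipping the outline — boundary = 94.10 mm. Overall, the cross-section is a single solid region. Total boundary length (outer) = 94.10 mm.

94.10 mm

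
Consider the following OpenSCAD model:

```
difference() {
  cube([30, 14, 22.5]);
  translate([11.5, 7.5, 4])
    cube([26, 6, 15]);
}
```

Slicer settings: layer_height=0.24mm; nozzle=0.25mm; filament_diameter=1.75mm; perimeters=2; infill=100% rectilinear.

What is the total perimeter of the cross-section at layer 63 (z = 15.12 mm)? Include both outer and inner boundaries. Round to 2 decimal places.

At z = 15.12 mm: the 30×14 cube contributes its full rectangle (perimeter 88.00 mm); the cube at (11.5, 7.5) (footprint 26×6) is included at this height (perimeter 64.00 mm); After the difference (first − rest): starting from the 30×14 cube, the 26×6 cube at (11.5, 7.5) partially overlaps it — only the 111.00 mm² overlap (of its 156.00 mm²) is removed, clipping the outline — boundary = 125.00 mm. Overall, the cross-section is a single solid region. Total boundary length (outer) = 125.00 mm.

125.00 mm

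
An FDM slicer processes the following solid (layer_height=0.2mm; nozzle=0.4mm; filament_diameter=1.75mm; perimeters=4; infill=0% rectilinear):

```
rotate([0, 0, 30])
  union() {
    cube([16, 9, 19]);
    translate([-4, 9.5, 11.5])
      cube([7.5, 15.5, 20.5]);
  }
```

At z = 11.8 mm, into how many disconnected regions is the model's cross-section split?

2

At z = 11.8 mm: the 16×9 cube contributes its full rectangle; the 7.5×15.5 cube at (-4, 9.5) contributes its full rectangle; Taking the union: the 2 present regions are separate (no shared area or edge), so areas and boundary lengths simply add and each stays a separate island — 2 connected regions; (rotated 30° about Z; rotation is an isometry so areas/perimeters/island counts are preserved). The result has 2 disconnected regions.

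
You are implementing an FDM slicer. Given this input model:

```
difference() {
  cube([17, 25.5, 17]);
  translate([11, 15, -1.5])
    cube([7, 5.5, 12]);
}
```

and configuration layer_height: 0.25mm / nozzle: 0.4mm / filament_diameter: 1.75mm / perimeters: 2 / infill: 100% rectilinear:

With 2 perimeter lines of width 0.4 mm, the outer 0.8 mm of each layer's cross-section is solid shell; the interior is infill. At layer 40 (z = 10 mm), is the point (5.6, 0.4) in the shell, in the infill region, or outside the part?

At z = 10 mm: the cube is present — its section is the full 17×25.5 rectangle; the cube at (11, 15) (footprint 7×5.5) is included at this height; Subtracting the remaining from the first: starting from the 17×25.5 cube, the 7×5.5 cube at (11, 15) partially overlaps it — only the 33.00 mm² overlap (of its 38.50 mm²) is removed, clipping the outline — 1 connected region. Overall, the cross-section is a single solid region. The nearest boundary edge runs (17.00, 0.00)→(0.00, 0.00); distance from the point to it = 0.40 mm. The point is inside the cross-section, 0.40 mm from the nearest boundary — within the 0.8 mm shell band (2 × 0.4).

shell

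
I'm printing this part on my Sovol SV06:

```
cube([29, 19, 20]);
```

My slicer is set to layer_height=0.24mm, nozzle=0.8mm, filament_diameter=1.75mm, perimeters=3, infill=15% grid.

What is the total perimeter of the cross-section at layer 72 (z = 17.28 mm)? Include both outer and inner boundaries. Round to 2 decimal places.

96.00 mm

At z = 17.28 mm: the 29×19 cube contributes its full rectangle (perimeter 96.00 mm). Overall, the cross-section is a single solid region. Total boundary length (outer) = 96.00 mm.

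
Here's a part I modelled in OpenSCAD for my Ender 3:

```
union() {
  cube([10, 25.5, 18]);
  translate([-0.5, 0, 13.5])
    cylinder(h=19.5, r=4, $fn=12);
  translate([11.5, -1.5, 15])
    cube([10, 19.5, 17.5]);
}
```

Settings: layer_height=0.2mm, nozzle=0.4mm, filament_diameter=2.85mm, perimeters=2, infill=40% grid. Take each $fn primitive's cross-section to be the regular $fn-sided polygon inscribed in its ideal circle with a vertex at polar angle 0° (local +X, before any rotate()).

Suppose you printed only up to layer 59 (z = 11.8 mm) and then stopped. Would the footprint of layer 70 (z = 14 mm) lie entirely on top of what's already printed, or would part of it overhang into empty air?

part overhangs

Compare the two slices. At z = 11.8: the 10×25.5 cube contributes its full rectangle (area 255.00 mm²); the cylinder at (-0.5, 0) is not intersected at this z (z outside [13.5, 33]); the cube at (11.5, -1.5) does not reach this height (z outside [15, 32.5]); Taking the union: only the 10×25.5 cube is present, so the union is just that shape — area = 255.00 mm². At z = 14: the cube is present — its section is the full 10×25.5 rectangle (area 255.00 mm²); the r=4 cylinder at (-0.5, 0) contributes a regular 12-gon of circumradius 4 (area = (12/2)·4.000²·sin(360°/12) = 48.00 mm²); the cube at (11.5, -1.5) is absent (z outside [15, 32.5]); Taking the union: the regions partially overlap — summed areas 303.00 mm² minus the doubly-counted overlap 10.03 mm² gives 292.97 mm² — area = 292.97 mm². Checking containment: at z = 14 the cross-section extends beyond the z = 11.8 cross-section by about 37.97 mm².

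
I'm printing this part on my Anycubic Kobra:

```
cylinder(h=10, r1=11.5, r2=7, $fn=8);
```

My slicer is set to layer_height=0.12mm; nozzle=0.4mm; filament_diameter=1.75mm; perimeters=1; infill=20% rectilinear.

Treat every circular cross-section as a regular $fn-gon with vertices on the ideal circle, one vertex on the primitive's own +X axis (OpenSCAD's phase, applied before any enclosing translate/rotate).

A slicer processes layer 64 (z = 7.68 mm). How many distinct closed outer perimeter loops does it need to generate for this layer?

At z = 7.68 mm: the cone contributes a regular 8-gon of circumradius 8.044 (interpolated between r1=11.5 and r2=7 at t=0.768). The result has 1 disconnected region.

1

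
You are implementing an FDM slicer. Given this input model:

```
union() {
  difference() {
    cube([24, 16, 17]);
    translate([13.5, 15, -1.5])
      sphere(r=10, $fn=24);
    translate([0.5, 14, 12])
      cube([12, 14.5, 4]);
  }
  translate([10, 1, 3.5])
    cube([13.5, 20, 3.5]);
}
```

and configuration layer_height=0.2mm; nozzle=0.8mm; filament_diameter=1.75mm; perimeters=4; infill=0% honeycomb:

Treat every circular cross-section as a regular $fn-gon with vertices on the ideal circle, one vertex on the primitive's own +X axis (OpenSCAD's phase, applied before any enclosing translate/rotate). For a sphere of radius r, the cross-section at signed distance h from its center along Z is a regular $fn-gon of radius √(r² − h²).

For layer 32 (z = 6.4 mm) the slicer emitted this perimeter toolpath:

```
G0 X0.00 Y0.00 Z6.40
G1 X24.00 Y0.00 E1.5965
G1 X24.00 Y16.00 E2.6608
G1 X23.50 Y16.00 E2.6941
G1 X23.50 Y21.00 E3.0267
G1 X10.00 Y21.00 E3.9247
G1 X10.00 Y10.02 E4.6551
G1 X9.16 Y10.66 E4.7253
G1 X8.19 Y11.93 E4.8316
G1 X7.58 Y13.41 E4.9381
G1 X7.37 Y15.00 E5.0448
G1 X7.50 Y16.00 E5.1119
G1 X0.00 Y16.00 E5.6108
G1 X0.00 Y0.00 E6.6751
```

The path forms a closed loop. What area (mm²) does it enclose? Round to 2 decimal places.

439.84 mm²

Apply the shoelace formula to the sequence of (X, Y) vertices; enclosed area = 439.84 mm².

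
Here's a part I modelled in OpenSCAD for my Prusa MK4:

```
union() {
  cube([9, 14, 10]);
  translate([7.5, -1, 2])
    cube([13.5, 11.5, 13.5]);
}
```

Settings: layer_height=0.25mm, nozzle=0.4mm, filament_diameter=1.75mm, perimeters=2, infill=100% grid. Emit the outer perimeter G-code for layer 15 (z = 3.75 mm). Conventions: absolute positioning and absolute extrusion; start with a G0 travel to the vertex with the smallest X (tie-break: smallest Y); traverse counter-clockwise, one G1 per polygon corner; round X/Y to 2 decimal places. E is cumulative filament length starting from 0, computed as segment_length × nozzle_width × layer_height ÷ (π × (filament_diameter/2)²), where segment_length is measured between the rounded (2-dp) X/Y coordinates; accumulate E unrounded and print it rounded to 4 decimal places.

G0 X0.00 Y0.00 Z3.75
G1 X7.50 Y0.00 E0.3118
G1 X7.50 Y-1.00 E0.3534
G1 X21.00 Y-1.00 E0.9147
G1 X21.00 Y10.50 E1.3928
G1 X9.00 Y10.50 E1.8917
G1 X9.00 Y14.00 E2.0372
G1 X0.00 Y14.00 E2.4114
G1 X0.00 Y0.00 E2.9934

At z = 3.75 mm: the cube (footprint 9×14) is included at this height; the cube at (7.5, -1) is present — its section is the full 13.5×11.5 rectangle; Taking the union: the regions partially overlap (shared area 15.75 mm²), so overlapping operands fuse into one piece — 1 connected region. The outline is a single polygon with 8 vertices. Extrusion per mm of travel: 0.4 × 0.25 / (π × 0.875²) = 0.041575. Accumulating E over each segment gives final E = 2.9934.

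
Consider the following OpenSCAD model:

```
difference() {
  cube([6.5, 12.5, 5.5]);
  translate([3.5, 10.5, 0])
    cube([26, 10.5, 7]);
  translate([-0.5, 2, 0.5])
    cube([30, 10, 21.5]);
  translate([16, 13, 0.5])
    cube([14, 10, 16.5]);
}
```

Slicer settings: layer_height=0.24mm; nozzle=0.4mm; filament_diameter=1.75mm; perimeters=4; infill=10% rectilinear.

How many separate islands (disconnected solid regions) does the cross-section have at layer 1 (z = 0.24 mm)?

At z = 0.24 mm: the cube (footprint 6.5×12.5) is included at this height; the 26×10.5 cube at (3.5, 10.5) contributes its full rectangle; the cube at (-0.5, 2) is not intersected at this z (z outside [0.5, 22]); the cube at (16, 13) is not intersected at this z (z outside [0.5, 17]); Subtracting the remaining from the first: starting from the 6.5×12.5 cube, the 26×10.5 cube at (3.5, 10.5) partially overlaps it — only the 6.00 mm² overlap (of its 273.00 mm²) is removed, clipping the outline — 1 connected region. Overall, the cross-section is a single solid region. Island count = 1.

1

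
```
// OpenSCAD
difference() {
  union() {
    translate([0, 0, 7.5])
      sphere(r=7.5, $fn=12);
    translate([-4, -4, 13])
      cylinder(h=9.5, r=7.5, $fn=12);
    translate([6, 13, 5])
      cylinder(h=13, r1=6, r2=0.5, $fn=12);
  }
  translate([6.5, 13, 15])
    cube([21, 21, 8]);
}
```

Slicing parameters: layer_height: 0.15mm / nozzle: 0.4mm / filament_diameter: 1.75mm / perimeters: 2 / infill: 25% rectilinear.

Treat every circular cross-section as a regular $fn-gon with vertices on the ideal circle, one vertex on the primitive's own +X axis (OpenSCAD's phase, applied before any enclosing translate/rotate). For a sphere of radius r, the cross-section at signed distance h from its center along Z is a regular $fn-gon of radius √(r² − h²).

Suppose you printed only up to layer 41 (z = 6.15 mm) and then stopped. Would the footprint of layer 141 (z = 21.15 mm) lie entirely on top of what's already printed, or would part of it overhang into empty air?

part overhangs

Compare the two slices. At z = 6.15: the r=7.5 sphere slices to a regular 12-gon of circumradius 7.377 (√(r²−h²) with h=1.35 from center) (area = (12/2)·7.377²·sin(360°/12) = 163.28 mm²); the cylinder at (-4, -4) is absent (z outside [13, 22.5]); the cone at (6, 13) contributes a regular 12-gon of circumradius 5.513 (interpolated between r1=6 and r2=0.5 at t=0.088) (area = (12/2)·5.513²·sin(360°/12) = 91.19 mm²); Combining (union): the 2 present regions are separate (no shared area or edge), so areas and boundary lengths simply add and each stays a separate island — area = 254.48 mm²; the cube at (6.5, 13) does not reach this height (z outside [15, 23]); After the difference (first − rest): none of the subtracted shapes is present at this height, so the result so far is unchanged — area = 254.48 mm². At z = 21.15: the sphere does not reach this height (|z−center|=13.650 > r=7.5); the r=7.5 cylinder at (-4, -4) contributes a regular 12-gon of circumradius 7.5 (area = (12/2)·7.500²·sin(360°/12) = 168.75 mm²); the cone at (6, 13) does not reach this height (z outside [5, 18]); Merging all regions: only the r=7.5 cylinder at (-4, -4) is present, so the union is just that shape — area = 168.75 mm²; the 21×21 cube at (6.5, 13) contributes its full rectangle (area 441.00 mm²); Subtracting the remaining from the first: starting from that combined region (168.75 mm²), the 21×21 cube at (6.5, 13) misses the remaining region (no effect) — area = 168.75 mm². Checking containment: at z = 21.15 the cross-section extends beyond the z = 6.15 cross-section by about 83.10 mm².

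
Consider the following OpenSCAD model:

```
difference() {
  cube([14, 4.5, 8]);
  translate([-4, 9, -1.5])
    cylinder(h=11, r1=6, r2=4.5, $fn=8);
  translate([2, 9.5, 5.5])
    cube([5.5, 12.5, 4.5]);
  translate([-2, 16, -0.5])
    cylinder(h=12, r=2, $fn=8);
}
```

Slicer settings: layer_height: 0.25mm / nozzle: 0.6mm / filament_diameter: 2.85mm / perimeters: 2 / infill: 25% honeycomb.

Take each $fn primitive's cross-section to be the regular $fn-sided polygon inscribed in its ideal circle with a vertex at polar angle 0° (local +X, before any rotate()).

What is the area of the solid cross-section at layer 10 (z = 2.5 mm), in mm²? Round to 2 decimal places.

63.00 mm²

At z = 2.5 mm: the cube is present — its section is the full 14×4.5 rectangle (area 63.00 mm²); the cone at (-4, 9) contributes a regular 8-gon of circumradius 5.455 (interpolated between r1=6 and r2=4.5 at t=0.364) (area = (8/2)·5.455²·sin(360°/8) = 84.15 mm²); the cube at (2, 9.5) does not reach this height (z outside [5.5, 10]); the cylinder at (-2, 16): section is a regular 8-gon, circumradius r=2 (area = (8/2)·2.000²·sin(360°/8) = 11.31 mm²); After the difference (first − rest): starting from the 14×4.5 cube (63.00 mm²), the cone at (-4, 9) misses the remaining region (no effect); the r=2 cylinder at (-2, 16) misses the remaining region (no effect) — area = 63.00 mm². Overall, the cross-section is a single solid region. Net area = 63.00 mm².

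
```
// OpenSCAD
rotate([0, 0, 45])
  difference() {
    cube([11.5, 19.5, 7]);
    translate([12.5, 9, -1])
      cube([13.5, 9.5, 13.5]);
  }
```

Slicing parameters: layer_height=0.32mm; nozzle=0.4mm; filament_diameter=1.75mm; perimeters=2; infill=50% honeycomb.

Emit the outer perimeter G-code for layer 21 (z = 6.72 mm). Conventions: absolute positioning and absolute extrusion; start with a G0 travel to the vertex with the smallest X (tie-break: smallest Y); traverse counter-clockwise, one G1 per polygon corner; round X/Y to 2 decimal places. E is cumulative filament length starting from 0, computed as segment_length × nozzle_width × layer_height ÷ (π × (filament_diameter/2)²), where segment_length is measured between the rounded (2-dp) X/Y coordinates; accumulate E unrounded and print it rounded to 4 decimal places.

At z = 6.72 mm: the cube is present — its section is the full 11.5×19.5 rectangle; the cube at (12.5, 9) (footprint 13.5×9.5) is included at this height; After the difference (first − rest): starting from the 11.5×19.5 cube, the 13.5×9.5 cube at (12.5, 9) misses the remaining region (no effect) — 1 connected region; (rotated 45° about Z; rotation is an isometry so areas/perimeters/island counts are preserved). The outline is a single polygon with 4 vertices. Extrusion per mm of travel: 0.4 × 0.32 / (π × 0.875²) = 0.053216. Accumulating E over each segment gives final E = 3.2994.

G0 X-13.79 Y13.79 Z6.72
G1 X0.00 Y0.00 E1.0378
G1 X8.13 Y8.13 E1.6497
G1 X-5.66 Y21.92 E2.6875
G1 X-13.79 Y13.79 E3.2994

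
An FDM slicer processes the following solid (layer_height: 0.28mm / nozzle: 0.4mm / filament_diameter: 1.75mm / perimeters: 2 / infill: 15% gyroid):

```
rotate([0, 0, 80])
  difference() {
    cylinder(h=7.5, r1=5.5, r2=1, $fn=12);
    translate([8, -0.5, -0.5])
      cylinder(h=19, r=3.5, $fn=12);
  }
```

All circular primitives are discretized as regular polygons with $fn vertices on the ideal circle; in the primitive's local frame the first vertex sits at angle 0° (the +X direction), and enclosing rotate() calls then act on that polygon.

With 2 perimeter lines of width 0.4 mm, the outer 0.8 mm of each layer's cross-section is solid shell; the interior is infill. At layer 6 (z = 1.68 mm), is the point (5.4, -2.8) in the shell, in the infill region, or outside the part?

At z = 1.68 mm: the cone (r1=5.5→r2=1) has section circumradius 4.492 here — a regular 12-gon; the cylinder at (8, -0.5): section is a regular 12-gon, circumradius r=3.5; Subtracting the remaining from the first: starting from the cone, the r=3.5 cylinder at (8, -0.5) misses the remaining region (no effect) — 1 connected region; (whole slice rotated 80° about Z — lengths, areas and connectivity unchanged). Overall, the cross-section is a single solid region. Undo the 80° rotation: the query point maps to (-1.820, -5.804) in the un-rotated model frame. The nearest boundary edge runs (-0.00, -4.49)→(-2.25, -3.89); distance from the point to it = 1.74 mm. The point is not inside any of the regions above, so it lies outside the cross-section (1.74 mm from the nearest boundary).

outside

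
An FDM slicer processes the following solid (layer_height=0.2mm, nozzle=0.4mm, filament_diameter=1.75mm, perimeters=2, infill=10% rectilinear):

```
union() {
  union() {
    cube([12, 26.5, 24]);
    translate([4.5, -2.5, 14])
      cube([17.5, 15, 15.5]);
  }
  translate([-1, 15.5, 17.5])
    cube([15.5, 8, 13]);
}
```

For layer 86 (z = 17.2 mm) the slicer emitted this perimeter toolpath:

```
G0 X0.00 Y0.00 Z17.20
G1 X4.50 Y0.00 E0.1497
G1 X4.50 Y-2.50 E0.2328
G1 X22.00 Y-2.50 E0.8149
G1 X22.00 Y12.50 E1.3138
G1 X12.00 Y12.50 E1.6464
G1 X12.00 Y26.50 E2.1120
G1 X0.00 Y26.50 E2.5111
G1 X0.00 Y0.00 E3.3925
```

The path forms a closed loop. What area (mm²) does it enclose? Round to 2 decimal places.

Apply the shoelace formula to the sequence of (X, Y) vertices; enclosed area = 486.75 mm².

486.75 mm²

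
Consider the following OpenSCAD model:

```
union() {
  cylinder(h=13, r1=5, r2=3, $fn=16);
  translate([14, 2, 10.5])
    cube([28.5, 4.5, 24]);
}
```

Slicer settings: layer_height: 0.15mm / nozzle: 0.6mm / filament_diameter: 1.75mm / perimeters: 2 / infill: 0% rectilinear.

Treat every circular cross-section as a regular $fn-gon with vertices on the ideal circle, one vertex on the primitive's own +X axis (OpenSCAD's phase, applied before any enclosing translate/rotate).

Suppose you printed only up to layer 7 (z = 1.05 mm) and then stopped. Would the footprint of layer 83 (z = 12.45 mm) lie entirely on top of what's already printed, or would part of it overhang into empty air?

part overhangs

Compare the two slices. At z = 1.05: the cone (r1=5→r2=3) has section circumradius 4.838 here — a regular 16-gon (area = (16/2)·4.838²·sin(360°/16) = 71.67 mm²); the cube at (14, 2) is absent (z outside [10.5, 34.5]); Merging all regions: only the cone is present, so the union is just that shape — area = 71.67 mm². At z = 12.45: the cone (r1=5→r2=3) has section circumradius 3.085 here — a regular 16-gon (area = (16/2)·3.085²·sin(360°/16) = 29.13 mm²); the cube at (14, 2) (footprint 28.5×4.5) is included at this height (area 128.25 mm²); Merging all regions: the 2 present regions are separate (no shared area or edge), so areas and boundary lengths simply add and each stays a separate island — area = 157.38 mm². Checking containment: at z = 12.45 the cross-section extends beyond the z = 1.05 cross-section by about 128.25 mm².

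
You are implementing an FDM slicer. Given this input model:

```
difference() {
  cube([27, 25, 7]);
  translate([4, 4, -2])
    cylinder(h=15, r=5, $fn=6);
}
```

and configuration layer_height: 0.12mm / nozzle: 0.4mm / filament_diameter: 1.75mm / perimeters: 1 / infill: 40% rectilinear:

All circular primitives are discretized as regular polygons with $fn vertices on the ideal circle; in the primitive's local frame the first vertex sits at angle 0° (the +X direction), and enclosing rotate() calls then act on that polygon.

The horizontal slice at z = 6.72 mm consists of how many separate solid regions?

At z = 6.72 mm: the cube (footprint 27×25) is included at this height; the cylinder at (4, 4): section is a regular 6-gon, circumradius r=5; Subtracting the remaining from the first: starting from the 27×25 cube, the r=5 cylinder at (4, 4) partially overlaps it — only the 61.51 mm² overlap (of its 64.95 mm²) is removed, clipping the outline — 2 connected regions. The result has 2 disconnected regions.

2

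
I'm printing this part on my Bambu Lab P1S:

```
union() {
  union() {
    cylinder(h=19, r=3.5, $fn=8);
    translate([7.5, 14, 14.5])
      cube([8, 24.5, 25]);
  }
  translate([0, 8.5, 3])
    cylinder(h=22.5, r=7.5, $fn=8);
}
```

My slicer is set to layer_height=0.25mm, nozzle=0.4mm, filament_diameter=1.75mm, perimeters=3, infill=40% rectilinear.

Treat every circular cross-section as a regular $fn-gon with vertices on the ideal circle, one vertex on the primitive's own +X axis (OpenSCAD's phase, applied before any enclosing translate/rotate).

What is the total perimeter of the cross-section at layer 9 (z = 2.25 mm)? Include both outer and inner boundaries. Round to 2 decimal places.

At z = 2.25 mm: the r=3.5 cylinder gives a regular 8-gon of circumradius 3.5 (constant along its height) (perimeter = 2·8·3.500·sin(180°/8) = 21.43 mm); the cube at (7.5, 14) is not intersected at this z (z outside [14.5, 39.5]); Taking the union: only the r=3.5 cylinder is present, so the union is just that shape — boundary = 21.43 mm; the cylinder at (0, 8.5) does not reach this height (z outside [3, 25.5]); Taking the union: only that combined region is present, so the union is just that shape — boundary = 21.43 mm. Overall, the cross-section is a single solid region. Total boundary length (outer) = 21.43 mm.

21.43 mm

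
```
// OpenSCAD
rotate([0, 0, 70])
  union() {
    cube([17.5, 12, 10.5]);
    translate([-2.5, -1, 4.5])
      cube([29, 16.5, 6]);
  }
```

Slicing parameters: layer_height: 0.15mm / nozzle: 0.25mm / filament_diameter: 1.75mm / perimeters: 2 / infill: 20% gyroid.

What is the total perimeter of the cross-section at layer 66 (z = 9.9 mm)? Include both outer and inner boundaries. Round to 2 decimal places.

At z = 9.9 mm: the 17.5×12 cube contributes its full rectangle (perimeter 59.00 mm); the 29×16.5 cube at (-2.5, -1) contributes its full rectangle (perimeter 91.00 mm); Taking the union: the 17.5×12 cube lies entirely inside the 29×16.5 cube at (-2.5, -1), so the union is just the 29×16.5 cube at (-2.5, -1) — boundary = 91.00 mm; (whole slice rotated 70° about Z — lengths, areas and connectivity unchanged). Overall, the cross-section is a single solid region. Total boundary length (outer) = 91.00 mm.

91.00 mm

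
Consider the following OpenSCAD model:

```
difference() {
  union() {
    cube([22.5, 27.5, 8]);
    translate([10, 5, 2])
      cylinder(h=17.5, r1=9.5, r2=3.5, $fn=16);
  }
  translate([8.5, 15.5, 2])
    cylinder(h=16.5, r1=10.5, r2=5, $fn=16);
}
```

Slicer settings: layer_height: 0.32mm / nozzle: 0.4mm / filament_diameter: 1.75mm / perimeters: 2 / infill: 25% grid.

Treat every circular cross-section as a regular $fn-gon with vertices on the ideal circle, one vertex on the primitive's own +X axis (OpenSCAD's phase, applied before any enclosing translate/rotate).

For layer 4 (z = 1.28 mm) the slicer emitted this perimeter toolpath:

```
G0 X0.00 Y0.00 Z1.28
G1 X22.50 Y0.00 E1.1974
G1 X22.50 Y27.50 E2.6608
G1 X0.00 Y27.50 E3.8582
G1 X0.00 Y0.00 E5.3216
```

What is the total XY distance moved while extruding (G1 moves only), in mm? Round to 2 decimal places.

Sum the Euclidean lengths of each G1 segment: total = 100.00 mm.

100.00 mm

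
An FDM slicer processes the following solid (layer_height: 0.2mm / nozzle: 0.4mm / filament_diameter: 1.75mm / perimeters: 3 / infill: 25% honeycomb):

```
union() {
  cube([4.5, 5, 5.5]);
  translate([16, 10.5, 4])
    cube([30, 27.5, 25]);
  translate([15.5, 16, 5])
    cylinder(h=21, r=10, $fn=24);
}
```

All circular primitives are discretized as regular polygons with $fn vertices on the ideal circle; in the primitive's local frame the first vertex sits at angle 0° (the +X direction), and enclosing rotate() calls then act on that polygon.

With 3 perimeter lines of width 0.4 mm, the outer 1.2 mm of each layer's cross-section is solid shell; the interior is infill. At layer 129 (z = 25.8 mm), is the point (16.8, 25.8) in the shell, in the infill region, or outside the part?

At z = 25.8 mm: the cube is absent (z outside [0, 5.5]); the cube at (16, 10.5) (footprint 30×27.5) is included at this height; the cylinder at (15.5, 16): section is a regular 24-gon, circumradius r=10; Combining (union): the regions partially overlap (shared area 121.68 mm²), so overlapping operands fuse into one piece — 1 connected region. Overall, the cross-section is a single solid region. The nearest boundary edge runs (15.50, 26.00)→(16.00, 25.93); distance from the point to it = 0.81 mm. The point is inside the cross-section, 0.81 mm from the nearest boundary — within the 1.2 mm shell band (3 × 0.4).

shell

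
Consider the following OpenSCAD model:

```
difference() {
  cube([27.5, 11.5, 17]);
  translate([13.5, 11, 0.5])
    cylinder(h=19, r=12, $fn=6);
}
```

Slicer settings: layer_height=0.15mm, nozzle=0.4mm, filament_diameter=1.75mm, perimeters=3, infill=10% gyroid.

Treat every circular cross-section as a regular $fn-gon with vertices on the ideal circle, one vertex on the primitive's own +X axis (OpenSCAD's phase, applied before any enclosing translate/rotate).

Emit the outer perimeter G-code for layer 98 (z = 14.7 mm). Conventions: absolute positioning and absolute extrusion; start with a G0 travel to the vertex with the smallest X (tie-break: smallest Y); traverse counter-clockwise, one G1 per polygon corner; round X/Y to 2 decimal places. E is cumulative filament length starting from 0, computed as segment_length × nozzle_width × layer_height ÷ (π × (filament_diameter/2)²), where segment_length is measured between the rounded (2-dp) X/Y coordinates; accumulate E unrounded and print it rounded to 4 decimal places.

G0 X0.00 Y0.00 Z14.70
G1 X27.50 Y0.00 E0.6860
G1 X27.50 Y11.50 E0.9729
G1 X25.21 Y11.50 E1.0300
G1 X25.50 Y11.00 E1.0444
G1 X19.50 Y0.61 E1.3437
G1 X7.50 Y0.61 E1.6430
G1 X1.50 Y11.00 E1.9423
G1 X1.79 Y11.50 E1.9567
G1 X0.00 Y11.50 E2.0014
G1 X0.00 Y0.00 E2.2883

At z = 14.7 mm: the cube is present — its section is the full 27.5×11.5 rectangle; the cylinder at (13.5, 11): section is a regular 6-gon, circumradius r=12; Taking the first minus the rest: starting from the 27.5×11.5 cube, the r=12 cylinder at (13.5, 11) partially overlaps it — only the 198.92 mm² overlap (of its 374.12 mm²) is removed, clipping the outline — 1 connected region. The outline is a single polygon with 10 vertices. Extrusion per mm of travel: 0.4 × 0.15 / (π × 0.875²) = 0.024945. Accumulating E over each segment gives final E = 2.2883.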